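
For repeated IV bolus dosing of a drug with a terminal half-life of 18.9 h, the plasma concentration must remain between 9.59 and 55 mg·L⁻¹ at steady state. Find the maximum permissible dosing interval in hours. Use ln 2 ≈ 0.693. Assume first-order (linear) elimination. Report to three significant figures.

47.6 h

k = 0.693 / t½ = 0.693 / 18.9 = 0.03667 h⁻¹
Between IV bolus doses, concentration decays as C = C₀·e^(−kτ), so C_peak/C_trough = e^(kτ).
τ_max = ln(C_peak/C_trough) / k = ln(55/9.59) / 0.03667 = 1.747 / 0.03667 = 47.64 h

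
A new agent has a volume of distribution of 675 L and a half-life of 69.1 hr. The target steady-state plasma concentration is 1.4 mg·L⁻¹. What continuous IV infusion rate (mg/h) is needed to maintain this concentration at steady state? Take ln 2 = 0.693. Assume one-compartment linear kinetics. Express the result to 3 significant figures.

9.48 mg/h

k = 0.693/69.1 = 0.01003 h⁻¹, so CL = k·Vd = 0.01003 × 675.0 = 6.770 L/h
Infusion rate = CL × Css = 6.770 × 1.4 = 9.478 mg/h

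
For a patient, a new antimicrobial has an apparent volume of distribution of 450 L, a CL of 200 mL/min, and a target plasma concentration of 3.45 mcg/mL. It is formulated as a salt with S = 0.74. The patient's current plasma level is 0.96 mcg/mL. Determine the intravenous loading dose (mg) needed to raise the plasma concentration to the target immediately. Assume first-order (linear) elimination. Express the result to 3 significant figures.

LD is governed by Vd — clearance does not enter the loading-dose calculation.
Concentration deficit ΔC = 3.45 − 0.96 = 2.490 mg/L
LD = Vd × ΔC / S = 450.0 × 2.490 / 0.74 = 1514 mg

1510 mg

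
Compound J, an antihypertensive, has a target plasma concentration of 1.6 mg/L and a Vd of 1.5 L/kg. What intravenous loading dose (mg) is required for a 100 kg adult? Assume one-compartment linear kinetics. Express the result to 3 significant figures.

Vd(total) = 100 kg × 1.5 L/kg = 150.0 L
LD = Vd × C = 150.0 × 1.600 = 240.0 mg

240 mg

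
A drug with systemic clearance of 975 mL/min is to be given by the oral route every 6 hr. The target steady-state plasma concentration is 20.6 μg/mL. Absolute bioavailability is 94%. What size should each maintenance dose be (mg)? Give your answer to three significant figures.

CL = 975 mL/min = 975 × 0.06 = 58.50 L/h
At steady state, dose per interval replaces the amount cleared in that interval: F·D/τ = CL·Css.
D = CL × Css × τ / F = 58.50 × 20.6 × 6 / 0.94 = 7692 mg

7690 mg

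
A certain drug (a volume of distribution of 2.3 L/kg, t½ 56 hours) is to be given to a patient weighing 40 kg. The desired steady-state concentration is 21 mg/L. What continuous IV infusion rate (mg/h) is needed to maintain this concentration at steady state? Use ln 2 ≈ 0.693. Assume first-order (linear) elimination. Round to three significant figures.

23.9 mg/h

Vd = 2.3 L/kg × 40 kg = 92.00 L
k = 0.693/56 = 0.01238 h⁻¹, so CL = k·Vd = 0.01238 × 92.00 = 1.139 L/h
Infusion rate = CL × Css = 1.139 × 21 = 23.92 mg/h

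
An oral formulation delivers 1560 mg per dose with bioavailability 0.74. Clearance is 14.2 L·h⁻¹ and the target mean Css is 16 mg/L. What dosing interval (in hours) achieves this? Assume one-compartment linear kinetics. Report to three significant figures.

F·D/τ = CL·Css → τ = F·D / (CL·Css).
τ = 0.74 × 1560 / (14.2 × 16) = 5.081 h

5.08 h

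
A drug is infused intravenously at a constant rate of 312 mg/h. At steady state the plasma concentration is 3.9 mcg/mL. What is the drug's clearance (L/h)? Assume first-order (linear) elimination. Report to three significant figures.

80.0 L/h

At steady state, infusion rate = CL × Css, so CL = rate / Css.
CL = 312 / 3.9 = 80.00 L/h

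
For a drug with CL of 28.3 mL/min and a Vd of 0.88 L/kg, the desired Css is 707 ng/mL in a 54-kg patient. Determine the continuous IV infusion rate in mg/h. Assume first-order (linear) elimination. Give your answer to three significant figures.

Convert clearance: 28.3 mL/min × 60 min/h ÷ 1000 mL/L = 1.698 L/h
C = 707 ng/mL = 0.7070 mg/L
Infusion rate = CL · Css = 1.698 L/h × 0.707 mg/L = 1.200 mg/h

1.20 mg/h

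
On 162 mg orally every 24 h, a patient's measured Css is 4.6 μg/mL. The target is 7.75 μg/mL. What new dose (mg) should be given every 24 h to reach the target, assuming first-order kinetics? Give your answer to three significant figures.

With linear kinetics, Css is proportional to dose rate (D/τ) at fixed clearance.
D₂ = D₁ × (Css,target / Css,current) = 162 × 7.75/4.6 = 272.9 mg

273 mg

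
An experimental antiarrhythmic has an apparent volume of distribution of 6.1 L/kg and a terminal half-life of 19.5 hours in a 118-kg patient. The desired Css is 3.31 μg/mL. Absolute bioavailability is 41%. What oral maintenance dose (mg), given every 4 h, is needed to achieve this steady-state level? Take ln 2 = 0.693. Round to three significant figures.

Total Vd = 6.1 × 118 = 719.8 L
CL = ln 2 · Vd / t½ = 0.693 × 719.8 / 19.5 = 25.58 L/h
D = CL × Css × τ / F = 25.58 × 3.31 × 4 / 0.41 = 826.0 mg

826 mg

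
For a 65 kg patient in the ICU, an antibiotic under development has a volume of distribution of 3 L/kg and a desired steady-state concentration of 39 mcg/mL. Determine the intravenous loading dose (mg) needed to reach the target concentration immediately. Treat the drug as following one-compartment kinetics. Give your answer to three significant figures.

Vd = 3 L/kg × 65 kg = 195.0 L
LD = Vd × C = 195.0 × 39.00 = 7605 mg

7610 mg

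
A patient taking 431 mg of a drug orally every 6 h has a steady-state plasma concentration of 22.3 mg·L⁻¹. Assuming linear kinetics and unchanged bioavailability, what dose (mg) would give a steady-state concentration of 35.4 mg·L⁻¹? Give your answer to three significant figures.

For first-order elimination, Css ∝ F·D/(CL·τ); F and CL are unchanged, so Css ∝ D/τ.
D₂ = D₁ × (Css,target / Css,current) = 431 × 35.4/22.3 = 684.2 mg

684 mg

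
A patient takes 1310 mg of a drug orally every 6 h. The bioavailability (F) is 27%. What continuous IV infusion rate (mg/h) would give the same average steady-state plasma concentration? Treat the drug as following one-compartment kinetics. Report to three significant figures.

59.0 mg/h

Equivalent systemic input: infusion rate = F·D/τ.
Rate = 0.27 × 1310 / 6 = 58.95 mg/h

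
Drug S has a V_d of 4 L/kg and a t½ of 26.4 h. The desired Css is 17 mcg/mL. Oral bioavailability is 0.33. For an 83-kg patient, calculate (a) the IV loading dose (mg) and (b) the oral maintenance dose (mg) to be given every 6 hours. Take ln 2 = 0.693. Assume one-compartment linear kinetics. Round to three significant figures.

Vd = 4 L/kg × 83 kg = 332.0 L
LD = Vd × C = 332.0 × 17 = 5644 mg
CL = 0.693 × Vd / t½ = 0.693 × 332.0 / 26.4 = 8.715 L/h
D = CL × Css × τ / F = 8.715 × 17 × 6 / 0.33 = 2694 mg

(a) 5640 mg; (b) 2690 mg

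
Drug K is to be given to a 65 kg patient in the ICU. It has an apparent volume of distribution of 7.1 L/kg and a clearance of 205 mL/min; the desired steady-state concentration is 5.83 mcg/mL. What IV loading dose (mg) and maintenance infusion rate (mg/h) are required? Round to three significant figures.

Total Vd = 7.1 × 65 = 461.5 L
LD = Vd · C_target = 461.5 × 5.83 = 2691 mg
CL = 205 mL/min = 205 × 0.06 = 12.30 L/h
Infusion rate = 12.30 L/h × 5.83 mg/L = 71.71 mg/h

(a) 2690 mg; (b) 71.7 mg/h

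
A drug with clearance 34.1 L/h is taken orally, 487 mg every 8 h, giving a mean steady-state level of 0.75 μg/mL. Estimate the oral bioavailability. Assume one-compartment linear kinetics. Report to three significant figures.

0.420

F·D/τ = CL·Css at steady state → F = CL·Css·τ / D.
F = 34.1 × 0.75 × 8 / 487 = 0.420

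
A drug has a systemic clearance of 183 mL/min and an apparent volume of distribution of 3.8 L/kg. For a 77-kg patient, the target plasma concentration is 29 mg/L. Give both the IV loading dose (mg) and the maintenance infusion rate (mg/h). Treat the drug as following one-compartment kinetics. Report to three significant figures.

(a) 8490 mg; (b) 318 mg/h

Vd(total) = 77 kg × 3.8 L/kg = 292.6 L
LD = Vd · C_target = 292.6 × 29 = 8485 mg
CL = 183 mL/min = 183 × 0.06 = 10.98 L/h
Infusion rate = 10.98 L/h × 29 mg/L = 318.4 mg/h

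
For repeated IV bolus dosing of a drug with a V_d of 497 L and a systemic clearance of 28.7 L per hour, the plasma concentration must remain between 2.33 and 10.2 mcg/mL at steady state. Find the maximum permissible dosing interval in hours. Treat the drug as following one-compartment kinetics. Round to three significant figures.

k = CL / Vd = 28.70 / 497.0 = 0.05775 h⁻¹
Between IV bolus doses, concentration decays as C = C₀·e^(−kτ), so C_peak/C_trough = e^(kτ).
τ_max = ln(C_peak/C_trough) / k = ln(10.2/2.33) / 0.05775 = 1.477 / 0.05775 = 25.58 h

25.6 h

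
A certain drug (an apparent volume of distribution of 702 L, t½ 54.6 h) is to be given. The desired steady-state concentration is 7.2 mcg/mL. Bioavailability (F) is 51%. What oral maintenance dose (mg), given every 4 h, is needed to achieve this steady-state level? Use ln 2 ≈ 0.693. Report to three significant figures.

503 mg

CL = ln 2 · Vd / t½ = 0.693 × 702.0 / 54.6 = 8.910 L/h
D = CL × Css × τ / F = 8.910 × 7.2 × 4 / 0.51 = 503.2 mg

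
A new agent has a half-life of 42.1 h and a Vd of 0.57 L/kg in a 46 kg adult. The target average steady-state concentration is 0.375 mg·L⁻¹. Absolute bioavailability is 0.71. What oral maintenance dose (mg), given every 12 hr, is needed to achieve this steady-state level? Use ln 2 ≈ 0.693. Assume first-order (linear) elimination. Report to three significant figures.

2.74 mg

Total Vd = 0.57 × 46 = 26.22 L
k = 0.693/42.1 = 0.01646 h⁻¹, so CL = k·Vd = 0.01646 × 26.22 = 0.4316 L/h
D = CL × Css × τ / F = 0.4316 × 0.375 × 12 / 0.71 = 2.735 mg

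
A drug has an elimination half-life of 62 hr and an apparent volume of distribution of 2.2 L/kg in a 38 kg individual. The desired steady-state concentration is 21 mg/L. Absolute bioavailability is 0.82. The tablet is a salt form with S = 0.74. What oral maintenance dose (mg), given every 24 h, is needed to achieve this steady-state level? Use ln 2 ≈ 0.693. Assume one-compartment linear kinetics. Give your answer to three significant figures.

Vd(total) = 38 kg × 2.2 L/kg = 83.60 L
CL = ln 2 · Vd / t½ = 0.693 × 83.60 / 62 = 0.9344 L/h
D = CL × Css × τ / F / S = 0.9344 × 21 × 24 / 0.82 / 0.74 = 776.1 mg

776 mg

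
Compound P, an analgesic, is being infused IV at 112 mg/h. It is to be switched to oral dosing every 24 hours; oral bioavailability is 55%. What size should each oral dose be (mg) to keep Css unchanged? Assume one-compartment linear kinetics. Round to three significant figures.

4890 mg

To maintain the same Css, the systemic dosing rate must be unchanged: F·D/τ = infusion rate.
D = rate × τ / F = 112 × 24 / 0.55 = 4887 mg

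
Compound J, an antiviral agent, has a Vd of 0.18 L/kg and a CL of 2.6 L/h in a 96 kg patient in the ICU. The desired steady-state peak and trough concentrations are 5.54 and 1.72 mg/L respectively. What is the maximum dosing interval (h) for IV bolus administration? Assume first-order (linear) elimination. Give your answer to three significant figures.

Vd(total) = 96 kg × 0.18 L/kg = 17.28 L
k = CL / Vd = 2.600 / 17.28 = 0.1505 h⁻¹
Between IV bolus doses, concentration decays as C = C₀·e^(−kτ), so C_peak/C_trough = e^(kτ).
τ_max = ln(C_peak/C_trough) / k = ln(5.54/1.72) / 0.1505 = 1.170 / 0.1505 = 7.774 h

7.77 h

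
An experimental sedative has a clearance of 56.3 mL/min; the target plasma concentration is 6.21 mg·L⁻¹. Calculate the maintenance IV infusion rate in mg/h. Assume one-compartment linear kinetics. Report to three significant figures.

CL = 56.3 mL/min = 56.3 × 0.06 = 3.378 L/h
At steady state, infusion rate equals elimination rate: rate in = CL × Css.
Infusion rate = CL · Css = 3.378 L/h × 6.21 mg/L = 20.98 mg/h

21.0 mg/h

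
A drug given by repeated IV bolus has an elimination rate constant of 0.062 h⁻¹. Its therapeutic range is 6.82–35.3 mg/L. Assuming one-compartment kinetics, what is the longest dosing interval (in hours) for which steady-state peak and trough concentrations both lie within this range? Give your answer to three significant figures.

26.5 h

Between IV bolus doses, concentration decays as C = C₀·e^(−kτ), so C_peak/C_trough = e^(kτ).
τ_max = ln(C_peak/C_trough) / k = ln(35.3/6.82) / 0.06200 = 1.644 / 0.06200 = 26.52 h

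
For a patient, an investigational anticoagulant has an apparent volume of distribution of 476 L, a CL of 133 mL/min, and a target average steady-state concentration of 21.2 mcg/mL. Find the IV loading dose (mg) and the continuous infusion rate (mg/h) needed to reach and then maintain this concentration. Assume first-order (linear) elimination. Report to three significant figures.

(a) 10100 mg; (b) 169 mg/h

Loading dose = Vd × C = 476.0 × 21.2 = 10090 mg
Convert clearance: 133 mL/min × 60 min/h ÷ 1000 mL/L = 7.980 L/h
Maintenance infusion rate = CL × Css = 7.980 × 21.2 = 169.2 mg/h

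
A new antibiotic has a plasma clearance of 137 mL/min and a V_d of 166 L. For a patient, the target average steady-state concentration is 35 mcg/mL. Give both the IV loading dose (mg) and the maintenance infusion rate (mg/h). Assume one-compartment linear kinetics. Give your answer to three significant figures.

(a) 5810 mg; (b) 288 mg/h

LD = Vd · C_target = 166.0 × 35 = 5810 mg
Convert clearance: 137 mL/min × 60 min/h ÷ 1000 mL/L = 8.220 L/h
Maintenance infusion rate = CL × Css = 8.220 × 35 = 287.7 mg/h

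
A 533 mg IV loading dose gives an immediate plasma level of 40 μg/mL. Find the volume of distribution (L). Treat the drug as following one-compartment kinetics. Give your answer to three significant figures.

13.3 L

Immediately after an IV bolus, C₀ = Dose / Vd, so Vd = Dose / C₀.
Vd = 533 / 40 = 13.33 L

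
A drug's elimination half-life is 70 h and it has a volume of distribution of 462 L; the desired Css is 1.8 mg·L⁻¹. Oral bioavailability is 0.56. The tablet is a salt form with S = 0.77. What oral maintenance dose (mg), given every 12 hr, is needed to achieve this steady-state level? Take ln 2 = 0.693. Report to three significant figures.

CL = ln 2 · Vd / t½ = 0.693 × 462.0 / 70 = 4.574 L/h
D = CL × Css × τ / F / S = 4.574 × 1.8 × 12 / 0.56 / 0.77 = 229.1 mg

229 mg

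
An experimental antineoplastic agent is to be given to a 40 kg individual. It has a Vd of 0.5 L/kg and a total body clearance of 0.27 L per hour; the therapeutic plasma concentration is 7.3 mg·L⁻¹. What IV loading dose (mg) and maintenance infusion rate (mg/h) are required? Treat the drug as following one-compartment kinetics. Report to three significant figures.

Vd(total) = 40 kg × 0.5 L/kg = 20.00 L
Loading dose = Vd × C = 20.00 × 7.3 = 146.0 mg
Maintenance: replace elimination → rate = CL × Css = 0.2700 × 7.3 = 1.971 mg/h

(a) 146 mg; (b) 1.97 mg/h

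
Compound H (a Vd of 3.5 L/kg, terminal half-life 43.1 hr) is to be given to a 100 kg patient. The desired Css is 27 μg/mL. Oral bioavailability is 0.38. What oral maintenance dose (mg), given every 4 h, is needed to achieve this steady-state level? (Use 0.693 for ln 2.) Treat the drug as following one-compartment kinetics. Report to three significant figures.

Total Vd = 3.5 × 100 = 350.0 L
k = 0.693/43.1 = 0.01608 h⁻¹, so CL = k·Vd = 0.01608 × 350.0 = 5.628 L/h
D = CL × Css × τ / F = 5.628 × 27 × 4 / 0.38 = 1600 mg

1600 mg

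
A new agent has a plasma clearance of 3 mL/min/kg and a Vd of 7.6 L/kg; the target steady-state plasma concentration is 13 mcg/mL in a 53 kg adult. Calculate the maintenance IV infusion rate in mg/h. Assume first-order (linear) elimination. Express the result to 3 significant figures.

CL = 3 mL/min/kg × 53 kg = 159.0 mL/min = 159.0 × 60/1000 = 9.540 L/h
Infusion rate = CL · Css = 9.540 L/h × 13 mg/L = 124.0 mg/h

124 mg/h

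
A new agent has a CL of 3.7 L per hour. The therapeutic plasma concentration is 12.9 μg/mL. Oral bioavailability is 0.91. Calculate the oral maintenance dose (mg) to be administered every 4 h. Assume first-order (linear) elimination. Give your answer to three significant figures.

210 mg

At steady state, dose per interval replaces the amount cleared in that interval: F·D/τ = CL·Css.
D = CL × Css × τ / F = 3.700 × 12.9 × 4 / 0.91 = 209.8 mg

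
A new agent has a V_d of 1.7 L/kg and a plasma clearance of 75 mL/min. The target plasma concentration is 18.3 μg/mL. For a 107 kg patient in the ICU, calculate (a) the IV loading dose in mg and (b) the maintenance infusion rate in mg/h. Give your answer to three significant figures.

Vd(total) = 107 kg × 1.7 L/kg = 181.9 L
LD = Vd · C_target = 181.9 × 18.3 = 3329 mg
Convert clearance: 75 mL/min × 60 min/h ÷ 1000 mL/L = 4.500 L/h
Infusion rate = 4.500 L/h × 18.3 mg/L = 82.35 mg/h

(a) 3330 mg; (b) 82.4 mg/h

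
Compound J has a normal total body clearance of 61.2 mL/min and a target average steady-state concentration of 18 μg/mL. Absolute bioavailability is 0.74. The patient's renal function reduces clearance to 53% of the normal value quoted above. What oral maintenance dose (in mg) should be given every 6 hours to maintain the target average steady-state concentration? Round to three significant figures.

CL = 61.2 mL/min = 61.2 × 0.06 = 3.672 L/h
Patient clearance = 0.53 × 3.672 = 1.946 L/h
D = CL × Css × τ / F = 1.946 × 18 × 6 / 0.74 = 284.0 mg

284 mg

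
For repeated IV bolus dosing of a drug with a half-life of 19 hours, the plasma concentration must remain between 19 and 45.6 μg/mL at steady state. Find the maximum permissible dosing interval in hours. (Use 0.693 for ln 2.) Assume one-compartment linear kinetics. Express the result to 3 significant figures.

k = 0.693 / t½ = 0.693 / 19 = 0.03647 h⁻¹
Between IV bolus doses, concentration decays as C = C₀·e^(−kτ), so C_peak/C_trough = e^(kτ).
τ_max = ln(C_peak/C_trough) / k = ln(45.6/19) / 0.03647 = 0.8755 / 0.03647 = 24.01 h

24.0 h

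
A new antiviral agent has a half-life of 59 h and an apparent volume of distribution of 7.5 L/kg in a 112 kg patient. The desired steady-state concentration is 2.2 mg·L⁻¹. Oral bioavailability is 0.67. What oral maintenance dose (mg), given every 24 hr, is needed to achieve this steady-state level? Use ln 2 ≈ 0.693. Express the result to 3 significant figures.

778 mg

Vd = 7.5 L/kg × 112 kg = 840.0 L
k = 0.693/59 = 0.01175 h⁻¹, so CL = k·Vd = 0.01175 × 840.0 = 9.870 L/h
D = CL × Css × τ / F = 9.870 × 2.2 × 24 / 0.67 = 777.8 mg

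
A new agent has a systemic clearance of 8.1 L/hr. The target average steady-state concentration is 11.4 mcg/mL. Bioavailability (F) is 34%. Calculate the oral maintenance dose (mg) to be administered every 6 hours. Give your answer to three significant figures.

1630 mg

D = CL × Css × τ / F = 8.100 × 11.4 × 6 / 0.34 = 1630 mg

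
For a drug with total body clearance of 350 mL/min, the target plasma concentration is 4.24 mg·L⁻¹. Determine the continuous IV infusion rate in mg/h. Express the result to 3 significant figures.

89.0 mg/h

CL = 350 mL/min × 60/1000 = 21.00 L/h
At steady state, infusion rate equals elimination rate: rate in = CL × Css.
Rate = CL × Css = 21.00 × 4.24 = 89.04 mg/h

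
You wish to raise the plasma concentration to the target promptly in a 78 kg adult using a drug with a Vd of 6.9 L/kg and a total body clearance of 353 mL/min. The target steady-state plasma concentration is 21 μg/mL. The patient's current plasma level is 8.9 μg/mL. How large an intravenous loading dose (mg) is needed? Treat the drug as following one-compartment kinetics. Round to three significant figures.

6510 mg

Vd = 6.9 L/kg × 78 kg = 538.2 L
Concentration deficit ΔC = 21 − 8.9 = 12.10 mg/L
LD = Vd × ΔC = 538.2 × 12.10 = 6512 mg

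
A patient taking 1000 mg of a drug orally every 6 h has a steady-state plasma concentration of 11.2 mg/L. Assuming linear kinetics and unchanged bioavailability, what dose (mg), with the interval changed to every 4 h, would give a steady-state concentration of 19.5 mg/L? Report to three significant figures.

1160 mg

With linear kinetics, Css is proportional to dose rate (D/τ) at fixed clearance.
D₂ = D₁ × (Css,target / Css,current) × (τ₂/τ₁) = 1000 × (19.5/11.2) × (4/6) = 1161 mg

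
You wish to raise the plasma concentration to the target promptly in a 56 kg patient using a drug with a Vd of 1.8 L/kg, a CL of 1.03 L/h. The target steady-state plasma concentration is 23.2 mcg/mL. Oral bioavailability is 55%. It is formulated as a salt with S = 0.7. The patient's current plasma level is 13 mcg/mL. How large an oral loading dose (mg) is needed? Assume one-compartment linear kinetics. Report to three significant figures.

2670 mg

Vd(total) = 56 kg × 1.8 L/kg = 100.8 L
Loading dose depends on Vd (not clearance): it fills the distribution volume.
Concentration deficit ΔC = 23.2 − 13 = 10.20 mg/L
LD = Vd × ΔC / F / S = 100.8 × 10.20 / 0.55 / 0.7 = 2671 mg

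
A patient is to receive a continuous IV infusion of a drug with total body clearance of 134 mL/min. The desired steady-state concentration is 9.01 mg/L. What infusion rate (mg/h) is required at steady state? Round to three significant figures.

CL = 134 mL/min = 134 × 0.06 = 8.040 L/h
R₀ = 8.040 × 9.01 = 72.44 mg/h

72.4 mg/h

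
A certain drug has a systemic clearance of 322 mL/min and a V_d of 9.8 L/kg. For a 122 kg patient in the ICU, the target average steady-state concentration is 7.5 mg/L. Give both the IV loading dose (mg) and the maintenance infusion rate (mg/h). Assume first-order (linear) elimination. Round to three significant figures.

Vd(total) = 122 kg × 9.8 L/kg = 1196 L
Loading dose = Vd × C = 1196 × 7.5 = 8970 mg
CL = 322 mL/min × 60/1000 = 19.32 L/h
Infusion rate = 19.32 L/h × 7.5 mg/L = 144.9 mg/h

(a) 8970 mg; (b) 145 mg/h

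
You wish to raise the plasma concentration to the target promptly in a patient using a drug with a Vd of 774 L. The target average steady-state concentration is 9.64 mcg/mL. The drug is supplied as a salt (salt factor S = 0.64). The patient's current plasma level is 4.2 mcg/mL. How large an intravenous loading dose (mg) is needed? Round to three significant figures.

6580 mg

The loading dose fills Vd to the target concentration.
Concentration deficit ΔC = 9.64 − 4.2 = 5.440 mg/L
LD = Vd × ΔC / S = 774.0 × 5.440 / 0.64 = 6579 mg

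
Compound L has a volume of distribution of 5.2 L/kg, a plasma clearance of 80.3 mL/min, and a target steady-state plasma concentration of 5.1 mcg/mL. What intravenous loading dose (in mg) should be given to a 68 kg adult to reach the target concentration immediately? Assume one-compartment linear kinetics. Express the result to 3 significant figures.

Vd(total) = 68 kg × 5.2 L/kg = 353.6 L
LD = Vd × C = 353.6 × 5.100 = 1803 mg

1800 mg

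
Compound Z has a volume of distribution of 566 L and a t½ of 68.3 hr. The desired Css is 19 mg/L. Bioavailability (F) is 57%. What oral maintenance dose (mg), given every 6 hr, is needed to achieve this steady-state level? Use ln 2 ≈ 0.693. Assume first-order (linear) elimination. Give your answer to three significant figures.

k = 0.693/68.3 = 0.01015 h⁻¹, so CL = k·Vd = 0.01015 × 566.0 = 5.745 L/h
D = CL × Css × τ / F = 5.745 × 19 × 6 / 0.57 = 1149 mg

1150 mg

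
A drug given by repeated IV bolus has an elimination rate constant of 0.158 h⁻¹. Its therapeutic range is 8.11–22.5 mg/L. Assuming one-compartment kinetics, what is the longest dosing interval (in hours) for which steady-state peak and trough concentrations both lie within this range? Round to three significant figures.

6.46 h

Between IV bolus doses, concentration decays as C = C₀·e^(−kτ), so C_peak/C_trough = e^(kτ).
τ_max = ln(C_peak/C_trough) / k = ln(22.5/8.11) / 0.1580 = 1.020 / 0.1580 = 6.456 h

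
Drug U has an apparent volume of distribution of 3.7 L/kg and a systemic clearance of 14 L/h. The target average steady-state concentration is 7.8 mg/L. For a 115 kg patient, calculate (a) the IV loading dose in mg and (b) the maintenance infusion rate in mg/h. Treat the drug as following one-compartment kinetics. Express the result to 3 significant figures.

(a) 3320 mg; (b) 109 mg/h

Total Vd = 3.7 × 115 = 425.5 L
Loading dose = Vd × C = 425.5 × 7.8 = 3319 mg
Infusion rate = 14.00 L/h × 7.8 mg/L = 109.2 mg/h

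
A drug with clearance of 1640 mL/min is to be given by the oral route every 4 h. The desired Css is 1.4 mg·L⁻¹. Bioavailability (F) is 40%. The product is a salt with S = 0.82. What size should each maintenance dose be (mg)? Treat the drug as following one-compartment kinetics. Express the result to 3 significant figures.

Convert clearance: 1640 mL/min × 60 min/h ÷ 1000 mL/L = 98.40 L/h
D = CL × Css × τ / F / S = 98.40 × 1.4 × 4 / 0.4 / 0.82 = 1680 mg

1680 mg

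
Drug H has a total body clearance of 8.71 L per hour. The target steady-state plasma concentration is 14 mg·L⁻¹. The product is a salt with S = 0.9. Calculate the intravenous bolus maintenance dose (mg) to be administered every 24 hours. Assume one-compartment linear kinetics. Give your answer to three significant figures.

3250 mg

D = CL × Css × τ / S = 8.710 × 14 × 24 / 0.9 = 3252 mg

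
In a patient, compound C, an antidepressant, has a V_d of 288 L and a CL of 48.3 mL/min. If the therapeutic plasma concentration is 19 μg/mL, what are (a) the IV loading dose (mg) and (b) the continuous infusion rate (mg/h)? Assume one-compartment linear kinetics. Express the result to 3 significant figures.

Loading: fill Vd to C_target → 288.0 L × 19 mg/L = 5472 mg
CL = 48.3 mL/min × 60/1000 = 2.898 L/h
Infusion rate = 2.898 L/h × 19 mg/L = 55.06 mg/h

(a) 5470 mg; (b) 55.1 mg/h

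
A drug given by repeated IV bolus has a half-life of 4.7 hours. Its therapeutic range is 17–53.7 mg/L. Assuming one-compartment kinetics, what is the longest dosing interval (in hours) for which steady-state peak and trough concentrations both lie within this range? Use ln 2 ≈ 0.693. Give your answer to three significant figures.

7.80 h

k = 0.693 / t½ = 0.693 / 4.7 = 0.1474 h⁻¹
Between IV bolus doses, concentration decays as C = C₀·e^(−kτ), so C_peak/C_trough = e^(kτ).
τ_max = ln(C_peak/C_trough) / k = ln(53.7/17) / 0.1474 = 1.150 / 0.1474 = 7.802 h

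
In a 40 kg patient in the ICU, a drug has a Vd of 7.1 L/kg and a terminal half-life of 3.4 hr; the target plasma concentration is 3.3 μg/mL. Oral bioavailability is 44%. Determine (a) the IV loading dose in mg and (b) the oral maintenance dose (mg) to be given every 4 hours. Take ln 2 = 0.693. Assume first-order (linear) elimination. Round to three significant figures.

(a) 937 mg; (b) 1740 mg

Vd(total) = 40 kg × 7.1 L/kg = 284.0 L
LD = Vd × C = 284.0 × 3.3 = 937.2 mg
CL = 0.693 × Vd / t½ = 0.693 × 284.0 / 3.4 = 57.89 L/h
D = CL × Css × τ / F = 57.89 × 3.3 × 4 / 0.44 = 1737 mg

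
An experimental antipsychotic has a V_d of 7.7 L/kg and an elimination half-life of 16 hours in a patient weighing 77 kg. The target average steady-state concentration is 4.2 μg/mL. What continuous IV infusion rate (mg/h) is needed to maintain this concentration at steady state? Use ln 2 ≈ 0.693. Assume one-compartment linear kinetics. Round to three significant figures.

Vd = 7.7 L/kg × 77 kg = 592.9 L
CL = ln 2 · Vd / t½ = 0.693 × 592.9 / 16 = 25.68 L/h
Infusion rate = CL × Css = 25.68 × 4.2 = 107.9 mg/h

108 mg/h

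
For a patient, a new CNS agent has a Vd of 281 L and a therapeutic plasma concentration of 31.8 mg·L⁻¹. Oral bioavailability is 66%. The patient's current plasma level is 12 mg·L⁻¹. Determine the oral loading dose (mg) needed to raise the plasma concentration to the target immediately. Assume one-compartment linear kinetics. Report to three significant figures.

Concentration deficit ΔC = 31.8 − 12 = 19.80 mg/L
LD = Vd × ΔC / F = 281.0 × 19.80 / 0.66 = 8430 mg

8430 mg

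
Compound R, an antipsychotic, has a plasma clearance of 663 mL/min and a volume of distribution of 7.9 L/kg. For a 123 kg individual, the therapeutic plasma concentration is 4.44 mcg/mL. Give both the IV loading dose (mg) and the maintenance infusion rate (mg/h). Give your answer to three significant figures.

Total Vd = 7.9 × 123 = 971.7 L
LD = Vd · C_target = 971.7 × 4.44 = 4314 mg
Convert clearance: 663 mL/min × 60 min/h ÷ 1000 mL/L = 39.78 L/h
Maintenance infusion rate = CL × Css = 39.78 × 4.44 = 176.6 mg/h

(a) 4310 mg; (b) 177 mg/h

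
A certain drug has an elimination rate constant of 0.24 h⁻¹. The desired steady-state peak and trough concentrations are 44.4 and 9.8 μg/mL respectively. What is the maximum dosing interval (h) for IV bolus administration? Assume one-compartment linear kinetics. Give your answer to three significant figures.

6.30 h

Between IV bolus doses, concentration decays as C = C₀·e^(−kτ), so C_peak/C_trough = e^(kτ).
τ_max = ln(C_peak/C_trough) / k = ln(44.4/9.8) / 0.2400 = 1.511 / 0.2400 = 6.296 h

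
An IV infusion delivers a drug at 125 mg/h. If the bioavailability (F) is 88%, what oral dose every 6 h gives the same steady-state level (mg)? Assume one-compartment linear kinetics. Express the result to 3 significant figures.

To maintain the same Css, the systemic dosing rate must be unchanged: F·D/τ = infusion rate.
D = rate × τ / F = 125 × 6 / 0.88 = 852.3 mg

852 mg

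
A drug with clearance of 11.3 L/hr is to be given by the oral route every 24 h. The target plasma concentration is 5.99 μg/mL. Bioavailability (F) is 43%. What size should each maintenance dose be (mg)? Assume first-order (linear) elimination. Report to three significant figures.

At steady state, dose per interval replaces the amount cleared in that interval: F·D/τ = CL·Css.
D = CL × Css × τ / F = 11.30 × 5.99 × 24 / 0.43 = 3778 mg

3780 mg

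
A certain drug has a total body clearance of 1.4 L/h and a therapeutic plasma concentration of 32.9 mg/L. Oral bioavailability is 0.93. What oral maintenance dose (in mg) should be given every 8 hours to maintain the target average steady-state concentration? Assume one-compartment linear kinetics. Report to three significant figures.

D = CL × Css × τ / F = 1.400 × 32.9 × 8 / 0.93 = 396.2 mg

396 mg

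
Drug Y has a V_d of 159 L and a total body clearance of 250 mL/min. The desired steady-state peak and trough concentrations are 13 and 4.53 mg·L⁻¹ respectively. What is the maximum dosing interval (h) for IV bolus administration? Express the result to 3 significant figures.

11.2 h

Convert clearance: 250 mL/min × 60 min/h ÷ 1000 mL/L = 15.00 L/h
k = CL / Vd = 15.00 / 159.0 = 0.09434 h⁻¹
Between IV bolus doses, concentration decays as C = C₀·e^(−kτ), so C_peak/C_trough = e^(kτ).
τ_max = ln(C_peak/C_trough) / k = ln(13/4.53) / 0.09434 = 1.054 / 0.09434 = 11.17 h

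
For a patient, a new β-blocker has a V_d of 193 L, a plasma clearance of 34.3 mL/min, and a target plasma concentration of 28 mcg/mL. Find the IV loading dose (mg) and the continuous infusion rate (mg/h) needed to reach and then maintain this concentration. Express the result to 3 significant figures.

LD = Vd · C_target = 193.0 × 28 = 5404 mg
Convert clearance: 34.3 mL/min × 60 min/h ÷ 1000 mL/L = 2.058 L/h
Maintenance infusion rate = CL × Css = 2.058 × 28 = 57.62 mg/h

(a) 5400 mg; (b) 57.6 mg/h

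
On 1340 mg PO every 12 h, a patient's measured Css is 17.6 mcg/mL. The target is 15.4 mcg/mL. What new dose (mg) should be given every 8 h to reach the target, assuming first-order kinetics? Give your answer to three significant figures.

782 mg

With linear kinetics, Css is proportional to dose rate (D/τ) at fixed clearance.
D₂ = D₁ × (Css,target / Css,current) × (τ₂/τ₁) = 1340 × (15.4/17.6) × (8/12) = 781.7 mg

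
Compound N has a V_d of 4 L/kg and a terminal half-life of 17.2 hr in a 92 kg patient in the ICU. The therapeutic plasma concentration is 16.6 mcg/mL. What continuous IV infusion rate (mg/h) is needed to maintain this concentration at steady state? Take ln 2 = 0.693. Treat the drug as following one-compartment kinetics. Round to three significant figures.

246 mg/h

Vd(total) = 92 kg × 4 L/kg = 368.0 L
CL = 0.693 × Vd / t½ = 0.693 × 368.0 / 17.2 = 14.83 L/h
Infusion rate = CL × Css = 14.83 × 16.6 = 246.2 mg/h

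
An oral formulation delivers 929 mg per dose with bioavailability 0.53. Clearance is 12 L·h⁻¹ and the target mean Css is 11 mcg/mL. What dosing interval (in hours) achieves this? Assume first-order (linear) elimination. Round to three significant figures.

3.73 h

F·D/τ = CL·Css → τ = F·D / (CL·Css).
τ = 0.53 × 929 / (12 × 11) = 3.730 h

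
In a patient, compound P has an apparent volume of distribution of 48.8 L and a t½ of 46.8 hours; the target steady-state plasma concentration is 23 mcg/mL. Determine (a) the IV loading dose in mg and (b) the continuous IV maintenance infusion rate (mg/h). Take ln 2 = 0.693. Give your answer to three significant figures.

(a) 1120 mg; (b) 16.6 mg/h

LD = Vd × C = 48.80 × 23 = 1122 mg
CL = 0.693 × Vd / t½ = 0.693 × 48.80 / 46.8 = 0.7226 L/h
Infusion rate = CL × Css = 0.7226 × 23 = 16.62 mg/h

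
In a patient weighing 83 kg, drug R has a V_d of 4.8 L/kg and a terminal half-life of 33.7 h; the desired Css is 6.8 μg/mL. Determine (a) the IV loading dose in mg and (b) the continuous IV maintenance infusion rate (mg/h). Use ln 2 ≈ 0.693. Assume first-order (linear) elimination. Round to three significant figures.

Vd(total) = 83 kg × 4.8 L/kg = 398.4 L
LD = Vd × C = 398.4 × 6.8 = 2709 mg
CL = 0.693 × Vd / t½ = 0.693 × 398.4 / 33.7 = 8.193 L/h
Infusion rate = CL × Css = 8.193 × 6.8 = 55.71 mg/h

(a) 2710 mg; (b) 55.7 mg/h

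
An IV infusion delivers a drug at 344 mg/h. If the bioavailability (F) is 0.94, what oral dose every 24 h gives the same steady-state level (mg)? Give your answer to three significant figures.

To maintain the same Css, the systemic dosing rate must be unchanged: F·D/τ = infusion rate.
D = rate × τ / F = 344 × 24 / 0.94 = 8783 mg

8780 mg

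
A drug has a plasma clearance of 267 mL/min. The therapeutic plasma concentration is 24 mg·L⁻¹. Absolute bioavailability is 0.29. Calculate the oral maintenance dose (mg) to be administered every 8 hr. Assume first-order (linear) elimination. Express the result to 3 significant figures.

CL = 267 mL/min = 267 × 0.06 = 16.02 L/h
At steady state, dose per interval replaces the amount cleared in that interval: F·D/τ = CL·Css.
D = CL × Css × τ / F = 16.02 × 24 × 8 / 0.29 = 10610 mg

10600 mg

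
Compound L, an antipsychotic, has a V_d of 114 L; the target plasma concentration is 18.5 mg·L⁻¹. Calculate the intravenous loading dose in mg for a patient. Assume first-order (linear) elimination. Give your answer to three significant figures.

The loading dose fills Vd to the target concentration.
LD = Vd × C = 114.0 × 18.50 = 2109 mg

2110 mg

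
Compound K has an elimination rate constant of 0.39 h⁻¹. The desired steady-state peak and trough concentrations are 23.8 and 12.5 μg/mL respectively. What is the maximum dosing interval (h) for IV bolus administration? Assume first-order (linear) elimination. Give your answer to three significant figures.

Between IV bolus doses, concentration decays as C = C₀·e^(−kτ), so C_peak/C_trough = e^(kτ).
τ_max = ln(C_peak/C_trough) / k = ln(23.8/12.5) / 0.3900 = 0.6440 / 0.3900 = 1.651 h

1.65 h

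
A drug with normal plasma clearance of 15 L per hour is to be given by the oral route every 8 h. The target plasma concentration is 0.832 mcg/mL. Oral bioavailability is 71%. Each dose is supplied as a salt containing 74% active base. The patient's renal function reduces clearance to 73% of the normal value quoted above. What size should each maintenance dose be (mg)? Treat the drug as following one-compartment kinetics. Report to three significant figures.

139 mg

Patient clearance = 0.73 × 15.00 = 10.95 L/h
At steady state, dose per interval replaces the amount cleared in that interval: F·S·D/τ = CL·Css.
D = CL × Css × τ / F / S = 10.95 × 0.832 × 8 / 0.71 / 0.74 = 138.7 mg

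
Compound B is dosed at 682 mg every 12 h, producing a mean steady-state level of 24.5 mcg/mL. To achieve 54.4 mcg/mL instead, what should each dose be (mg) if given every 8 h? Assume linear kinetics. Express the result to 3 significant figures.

For first-order elimination, Css ∝ F·D/(CL·τ); F and CL are unchanged, so Css ∝ D/τ.
D₂ = D₁ × (Css,target / Css,current) × (τ₂/τ₁) = 682 × (54.4/24.5) × (8/12) = 1010 mg

1010 mg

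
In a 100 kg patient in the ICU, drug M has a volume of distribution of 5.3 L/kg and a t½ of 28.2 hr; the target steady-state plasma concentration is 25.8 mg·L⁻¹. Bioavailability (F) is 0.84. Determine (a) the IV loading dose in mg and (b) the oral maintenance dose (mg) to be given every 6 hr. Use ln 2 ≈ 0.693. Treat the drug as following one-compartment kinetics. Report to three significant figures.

Vd(total) = 100 kg × 5.3 L/kg = 530.0 L
LD = Vd × C = 530.0 × 25.8 = 13670 mg
CL = 0.693 × Vd / t½ = 0.693 × 530.0 / 28.2 = 13.02 L/h
D = CL × Css × τ / F = 13.02 × 25.8 × 6 / 0.84 = 2399 mg

(a) 13700 mg; (b) 2400 mg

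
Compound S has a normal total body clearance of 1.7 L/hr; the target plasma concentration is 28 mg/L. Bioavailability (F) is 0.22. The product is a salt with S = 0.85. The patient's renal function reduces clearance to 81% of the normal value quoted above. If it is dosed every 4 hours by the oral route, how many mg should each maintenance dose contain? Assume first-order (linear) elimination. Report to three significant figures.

825 mg

Patient clearance = 0.81 × 1.700 = 1.377 L/h
At steady state, dose per interval replaces the amount cleared in that interval: F·S·D/τ = CL·Css.
D = CL × Css × τ / F / S = 1.377 × 28 × 4 / 0.22 / 0.85 = 824.7 mg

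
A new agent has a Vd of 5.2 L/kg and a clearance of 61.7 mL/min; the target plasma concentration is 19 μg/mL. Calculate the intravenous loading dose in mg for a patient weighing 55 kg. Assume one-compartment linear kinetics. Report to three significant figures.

Total Vd = 5.2 × 55 = 286.0 L
LD = Vd × C = 286.0 × 19.00 = 5434 mg

5430 mg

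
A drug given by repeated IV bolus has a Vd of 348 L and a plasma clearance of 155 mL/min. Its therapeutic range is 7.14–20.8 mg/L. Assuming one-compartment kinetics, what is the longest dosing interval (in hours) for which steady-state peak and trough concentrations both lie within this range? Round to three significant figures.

CL = 155 mL/min × 60/1000 = 9.300 L/h
k = CL / Vd = 9.300 / 348.0 = 0.02672 h⁻¹
Between IV bolus doses, concentration decays as C = C₀·e^(−kτ), so C_peak/C_trough = e^(kτ).
τ_max = ln(C_peak/C_trough) / k = ln(20.8/7.14) / 0.02672 = 1.069 / 0.02672 = 40.01 h

40.0 h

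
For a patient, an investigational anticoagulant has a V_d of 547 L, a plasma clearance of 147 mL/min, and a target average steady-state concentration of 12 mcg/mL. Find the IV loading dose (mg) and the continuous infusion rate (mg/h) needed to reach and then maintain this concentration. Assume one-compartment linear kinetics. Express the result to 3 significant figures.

(a) 6560 mg; (b) 106 mg/h

Loading: fill Vd to C_target → 547.0 L × 12 mg/L = 6564 mg
CL = 147 mL/min = 147 × 0.06 = 8.820 L/h
Maintenance infusion rate = CL × Css = 8.820 × 12 = 105.8 mg/h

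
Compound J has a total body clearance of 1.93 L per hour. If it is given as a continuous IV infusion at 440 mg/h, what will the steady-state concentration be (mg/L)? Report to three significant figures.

228 mg/L

Css = rate / CL = 440 / 1.930 = 228.0 mg/L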